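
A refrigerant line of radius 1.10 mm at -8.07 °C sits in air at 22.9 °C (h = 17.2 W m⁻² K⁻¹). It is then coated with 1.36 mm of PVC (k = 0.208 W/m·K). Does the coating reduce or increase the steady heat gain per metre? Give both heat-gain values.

Critical radius for a cylinder: r_cr = k/h = 0.0121 m = 1.21 cm.
Outer radius after coating: r₂ = 0.00110 + 0.00136 = 0.00246 m.
Since r₁ < r_cr and r₂ ≤ r_cr, the coating moves toward the maximum at r_cr — heat gain rises.
Bare: R = 1/(2πr₁h) = 8.412 m·K/W; Q = 30.97/8.412 = 3.68 W/m.
Coated: R = R_cond + R_conv = 4.377 m·K/W; Q = 30.97/4.377 = 7.08 W/m.

increases: 3.68 → 7.08 W/m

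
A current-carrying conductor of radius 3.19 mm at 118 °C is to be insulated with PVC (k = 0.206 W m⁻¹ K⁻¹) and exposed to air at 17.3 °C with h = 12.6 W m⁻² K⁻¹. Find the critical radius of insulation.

For a cylinder, r_cr = k_ins/h = 0.206/12.6 = 0.0163 m = 1.63 cm

r_cr = 1.63 cm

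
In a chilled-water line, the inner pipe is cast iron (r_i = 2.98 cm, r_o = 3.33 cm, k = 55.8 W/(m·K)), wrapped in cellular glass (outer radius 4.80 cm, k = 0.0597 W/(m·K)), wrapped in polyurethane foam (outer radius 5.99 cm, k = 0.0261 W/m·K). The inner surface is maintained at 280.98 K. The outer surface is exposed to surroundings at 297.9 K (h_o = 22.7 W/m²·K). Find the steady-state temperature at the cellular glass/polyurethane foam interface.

T = 287.7 K

Resistance network (inner→outer):
  R'_cast iron = ln(0.0333/0.0298)/(2πk) = 0.1110/(2π·55.8) = 3.167×10^-4 m·K/W
  R'_cellular glass = ln(0.0480/0.0333)/(2πk) = 0.3656/(2π·0.0597) = 0.9748 m·K/W
  R'_polyurethane foam = ln(0.0599/0.0480)/(2πk) = 0.2215/(2π·0.0261) = 1.351 m·K/W
  R'_conv,out = 1/(2πr h) = 1/(2π·0.0599·22.7) = 0.1170 m·K/W
ΣR = 3.167×10^-4 + 0.9748 + 1.351 + 0.1170 = 2.443 m·K/W
Q' = ΔT/ΣR = (280.98 K − 297.9 K)/2.443 = -6.926 W/m
From the inner boundary to the cellular glass/polyurethane foam interface, ΣR_partial = 0.9751 m·K/W.
T_interface = T_in − Q'·ΣR_partial = 280.98 K − (-6.926)(0.9751) = 287.7 K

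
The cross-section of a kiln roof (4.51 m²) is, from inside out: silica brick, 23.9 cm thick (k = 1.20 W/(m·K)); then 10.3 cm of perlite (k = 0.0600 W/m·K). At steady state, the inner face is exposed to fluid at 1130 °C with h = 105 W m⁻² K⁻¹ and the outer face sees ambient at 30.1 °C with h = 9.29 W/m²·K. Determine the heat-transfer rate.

Q = 2440 W

Series thermal resistances, inner to outer:
  R_conv,in = 1/(hA) = 1/(105·4.51) = 0.002112 K/W
  R_silica brick = L/(kA) = 0.239/(1.20·4.51) = 0.04416 K/W
  R_perlite = L/(kA) = 0.103/(0.0600·4.51) = 0.3806 K/W
  R_conv,out = 1/(hA) = 1/(9.29·4.51) = 0.02387 K/W
ΣR = 0.002112 + 0.04416 + 0.3806 + 0.02387 = 0.4507 K/W
Q = ΔT/ΣR = (1130 °C − 30.1 °C)/0.4507 = 2440 W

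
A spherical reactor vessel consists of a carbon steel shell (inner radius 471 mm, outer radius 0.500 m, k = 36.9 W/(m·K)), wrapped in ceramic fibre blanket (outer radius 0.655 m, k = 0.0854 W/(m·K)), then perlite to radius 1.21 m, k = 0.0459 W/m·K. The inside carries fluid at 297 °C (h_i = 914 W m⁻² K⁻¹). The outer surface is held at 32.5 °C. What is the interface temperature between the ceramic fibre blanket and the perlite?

Resistance network (inner→outer):
  R_conv,in = 1/(4πr²h) = 1/(4π·0.471²·914) = 3.925×10^-4 K/W
  R_carbon steel = (1/0.471 − 1/0.500)/(4πk) = 0.1231/(4π·36.9) = 2.656×10^-4 K/W
  R_ceramic fibre blanket = (1/0.500 − 1/0.655)/(4πk) = 0.4733/(4π·0.0854) = 0.4410 K/W
  R_perlite = (1/0.655 − 1/1.21)/(4πk) = 0.7003/(4π·0.0459) = 1.214 K/W
ΣR = 3.925×10^-4 + 2.656×10^-4 + 0.4410 + 1.214 = 1.656 K/W
Q = ΔT/ΣR = (297 °C − 32.5 °C)/1.656 = 159.7 W
From the inner boundary to the ceramic fibre blanket/perlite interface, ΣR_partial = 0.4417 K/W.
T_interface = T_in − Q·ΣR_partial = 297 °C − (159.7)(0.4417) = 226 °C

T = 226 °C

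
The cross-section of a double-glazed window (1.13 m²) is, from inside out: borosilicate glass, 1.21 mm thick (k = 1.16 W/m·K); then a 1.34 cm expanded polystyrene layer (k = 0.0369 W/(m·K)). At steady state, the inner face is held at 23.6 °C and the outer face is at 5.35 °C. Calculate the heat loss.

Q = 56.6 W

Treat each layer as a resistance in series:
  R_borosilicate glass = L/(kA) = 0.00121/(1.16·1.13) = 9.231×10^-4 K/W
  R_expanded polystyrene = L/(kA) = 0.0134/(0.0369·1.13) = 0.3214 K/W
ΣR = 9.231×10^-4 + 0.3214 = 0.3223 K/W
Q = ΔT/ΣR = (23.6 °C − 5.35 °C)/0.3223 = 56.6 W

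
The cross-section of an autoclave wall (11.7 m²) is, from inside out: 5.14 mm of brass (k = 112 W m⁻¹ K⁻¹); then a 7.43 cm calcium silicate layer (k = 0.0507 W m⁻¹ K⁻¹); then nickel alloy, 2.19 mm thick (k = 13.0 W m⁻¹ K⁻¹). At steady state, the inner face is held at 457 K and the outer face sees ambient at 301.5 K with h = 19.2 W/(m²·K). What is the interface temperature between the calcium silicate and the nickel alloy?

Series thermal resistances, inner to outer:
  R_brass = L/(kA) = 0.00514/(112·11.7) = 3.922×10^-6 K/W
  R_calcium silicate = L/(kA) = 0.0743/(0.0507·11.7) = 0.1253 K/W
  R_nickel alloy = L/(kA) = 0.00219/(13.0·11.7) = 1.440×10^-5 K/W
  R_conv,out = 1/(hA) = 1/(19.2·11.7) = 0.004452 K/W
ΣR = 3.922×10^-6 + 0.1253 + 1.440×10^-5 + 0.004452 = 0.1298 K/W
Q = ΔT/ΣR = (457 K − 301.5 K)/0.1298 = 1198 W
From the inner boundary to the calcium silicate/nickel alloy interface, ΣR_partial = 0.1253 K/W.
T_interface = T_in − Q·ΣR_partial = 457 K − (1198)(0.1253) = 306.9 K

T = 306.9 K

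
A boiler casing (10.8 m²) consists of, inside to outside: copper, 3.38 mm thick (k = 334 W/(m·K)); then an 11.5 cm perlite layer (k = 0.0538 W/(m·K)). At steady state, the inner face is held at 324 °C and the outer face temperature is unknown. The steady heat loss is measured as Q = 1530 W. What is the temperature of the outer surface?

T_out = 21.2 °C

Sum the resistances:
  R_copper = L/(kA) = 0.00338/(334·10.8) = 9.370×10^-7 K/W
  R_perlite = L/(kA) = 0.115/(0.0538·10.8) = 0.1979 K/W
ΣR = 0.1979 K/W
ΔT = Q·ΣR = 1530 × 0.1979 = 302.8 K
Heat flows outward, so T_out = T_in − ΔT = 324 − 302.8 = 21.2 °C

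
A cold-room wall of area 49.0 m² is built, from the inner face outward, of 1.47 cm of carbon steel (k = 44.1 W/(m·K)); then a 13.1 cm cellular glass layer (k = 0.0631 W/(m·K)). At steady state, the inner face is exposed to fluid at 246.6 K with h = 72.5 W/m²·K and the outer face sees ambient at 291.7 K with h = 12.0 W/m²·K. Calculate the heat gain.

Q = 1020 W

Resistance network (inner→outer):
  R_conv,in = 1/(hA) = 1/(72.5·49.0) = 2.815×10^-4 K/W
  R_carbon steel = L/(kA) = 0.0147/(44.1·49.0) = 6.803×10^-6 K/W
  R_cellular glass = L/(kA) = 0.131/(0.0631·49.0) = 0.04237 K/W
  R_conv,out = 1/(hA) = 1/(12.0·49.0) = 0.001701 K/W
ΣR = 2.815×10^-4 + 6.803×10^-6 + 0.04237 + 0.001701 = 0.04436 K/W
Q = ΔT/ΣR = (246.6 K − 291.7 K)/0.04436 = -1020 W
(Negative Q ⇒ heat flows inward; heat gain = 1020 W.)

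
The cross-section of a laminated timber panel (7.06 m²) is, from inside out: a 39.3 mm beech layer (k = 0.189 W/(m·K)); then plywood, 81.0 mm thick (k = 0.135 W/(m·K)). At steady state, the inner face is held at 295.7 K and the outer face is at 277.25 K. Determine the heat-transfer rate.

Resistance network (inner→outer):
  R_beech = L/(kA) = 0.0393/(0.189·7.06) = 0.02945 K/W
  R_plywood = L/(kA) = 0.0810/(0.135·7.06) = 0.08499 K/W
ΣR = 0.02945 + 0.08499 = 0.1144 K/W
Q = ΔT/ΣR = (295.7 K − 277.25 K)/0.1144 = 161 W

Q = 161 W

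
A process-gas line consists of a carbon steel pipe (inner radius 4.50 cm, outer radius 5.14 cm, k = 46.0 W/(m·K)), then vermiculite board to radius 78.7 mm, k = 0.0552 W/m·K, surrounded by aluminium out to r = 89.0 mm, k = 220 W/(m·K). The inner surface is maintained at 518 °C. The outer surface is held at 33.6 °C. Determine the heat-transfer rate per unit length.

Series thermal resistances, inner to outer:
  R'_carbon steel = ln(0.0514/0.0450)/(2πk) = 0.1330/(2π·46.0) = 4.601×10^-4 m·K/W
  R'_vermiculite board = ln(0.0787/0.0514)/(2πk) = 0.4260/(2π·0.0552) = 1.228 m·K/W
  R'_aluminium = ln(0.0890/0.0787)/(2πk) = 0.1230/(2π·220) = 8.898×10^-5 m·K/W
ΣR = 4.601×10^-4 + 1.228 + 8.898×10^-5 = 1.229 m·K/W
Q' = ΔT/ΣR = (518 °C − 33.6 °C)/1.229 = 394 W/m

Q' = 394 W/m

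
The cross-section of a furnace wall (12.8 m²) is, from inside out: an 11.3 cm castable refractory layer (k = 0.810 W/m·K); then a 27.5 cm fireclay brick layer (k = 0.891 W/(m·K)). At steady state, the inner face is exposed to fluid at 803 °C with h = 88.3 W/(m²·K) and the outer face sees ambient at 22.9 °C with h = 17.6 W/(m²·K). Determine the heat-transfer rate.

Series thermal resistances, inner to outer:
  R_conv,in = 1/(hA) = 1/(88.3·12.8) = 8.848×10^-4 K/W
  R_castable refractory = L/(kA) = 0.113/(0.810·12.8) = 0.01090 K/W
  R_fireclay brick = L/(kA) = 0.275/(0.891·12.8) = 0.02411 K/W
  R_conv,out = 1/(hA) = 1/(17.6·12.8) = 0.004439 K/W
ΣR = 8.848×10^-4 + 0.01090 + 0.02411 + 0.004439 = 0.04033 K/W
Q = ΔT/ΣR = (803 °C − 22.9 °C)/0.04033 = 19300 W

Q = 19.3 kW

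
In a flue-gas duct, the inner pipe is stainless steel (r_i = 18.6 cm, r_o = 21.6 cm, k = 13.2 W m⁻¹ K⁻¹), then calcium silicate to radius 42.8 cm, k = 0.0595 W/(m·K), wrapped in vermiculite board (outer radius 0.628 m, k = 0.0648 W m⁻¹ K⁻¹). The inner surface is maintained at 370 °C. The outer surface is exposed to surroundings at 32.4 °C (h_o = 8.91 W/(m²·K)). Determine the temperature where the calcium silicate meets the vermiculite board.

T = 149 °C

Resistance network (inner→outer):
  R'_stainless steel = ln(0.216/0.186)/(2πk) = 0.1495/(2π·13.2) = 0.001803 m·K/W
  R'_calcium silicate = ln(0.428/0.216)/(2πk) = 0.6838/(2π·0.0595) = 1.829 m·K/W
  R'_vermiculite board = ln(0.628/0.428)/(2πk) = 0.3834/(2π·0.0648) = 0.9417 m·K/W
  R'_conv,out = 1/(2πr h) = 1/(2π·0.628·8.91) = 0.02844 m·K/W
ΣR = 0.001803 + 1.829 + 0.9417 + 0.02844 = 2.801 m·K/W
Q' = ΔT/ΣR = (370 °C − 32.4 °C)/2.801 = 120.5 W/m
From the inner boundary to the calcium silicate/vermiculite board interface, ΣR_partial = 1.831 m·K/W.
T_interface = T_in − Q'·ΣR_partial = 370 °C − (120.5)(1.831) = 149 °C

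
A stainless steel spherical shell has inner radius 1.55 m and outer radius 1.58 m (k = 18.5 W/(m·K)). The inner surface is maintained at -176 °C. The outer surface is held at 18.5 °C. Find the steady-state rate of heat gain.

Q = 4πk·ΔT/(1/r₁ − 1/r₂) = 4π × 18.5 × 194.5 / (1/1.55 − 1/1.58) = 3.69×10^6 W

Q = 3.69×10^6 W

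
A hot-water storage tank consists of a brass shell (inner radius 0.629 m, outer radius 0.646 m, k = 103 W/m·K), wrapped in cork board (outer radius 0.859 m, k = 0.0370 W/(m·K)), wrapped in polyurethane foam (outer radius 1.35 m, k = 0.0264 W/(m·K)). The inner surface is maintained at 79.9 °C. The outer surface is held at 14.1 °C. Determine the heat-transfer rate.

Q = 31.3 W

Resistance network (inner→outer):
  R_brass = (1/0.629 − 1/0.646)/(4πk) = 0.04184/(4π·103) = 3.232×10^-5 K/W
  R_cork board = (1/0.646 − 1/0.859)/(4πk) = 0.3838/(4π·0.0370) = 0.8255 K/W
  R_polyurethane foam = (1/0.859 − 1/1.35)/(4πk) = 0.4234/(4π·0.0264) = 1.276 K/W
ΣR = 3.232×10^-5 + 0.8255 + 1.276 = 2.102 K/W
Q = ΔT/ΣR = (79.9 °C − 14.1 °C)/2.102 = 31.3 W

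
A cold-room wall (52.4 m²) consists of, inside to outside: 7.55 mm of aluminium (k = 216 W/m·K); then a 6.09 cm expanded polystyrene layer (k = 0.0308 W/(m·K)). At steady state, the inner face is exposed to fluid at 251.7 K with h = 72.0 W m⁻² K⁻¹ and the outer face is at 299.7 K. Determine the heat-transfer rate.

Series thermal resistances, inner to outer:
  R_conv,in = 1/(hA) = 1/(72.0·52.4) = 2.651×10^-4 K/W
  R_aluminium = L/(kA) = 0.00755/(216·52.4) = 6.671×10^-7 K/W
  R_expanded polystyrene = L/(kA) = 0.0609/(0.0308·52.4) = 0.03773 K/W
ΣR = 2.651×10^-4 + 6.671×10^-7 + 0.03773 = 0.03800 K/W
Q = ΔT/ΣR = (251.7 K − 299.7 K)/0.03800 = -1260 W
(Negative Q ⇒ heat flows inward; heat gain = 1260 W.)

Q = 1260 W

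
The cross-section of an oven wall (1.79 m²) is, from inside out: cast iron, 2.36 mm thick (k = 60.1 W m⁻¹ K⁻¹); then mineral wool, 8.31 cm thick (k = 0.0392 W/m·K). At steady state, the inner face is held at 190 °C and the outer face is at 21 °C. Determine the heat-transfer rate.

Q = 143 W

Resistance network (inner→outer):
  R_cast iron = L/(kA) = 0.00236/(60.1·1.79) = 2.194×10^-5 K/W
  R_mineral wool = L/(kA) = 0.0831/(0.0392·1.79) = 1.184 K/W
ΣR = 2.194×10^-5 + 1.184 = 1.184 K/W
Q = ΔT/ΣR = (190 °C − 21 °C)/1.184 = 143 W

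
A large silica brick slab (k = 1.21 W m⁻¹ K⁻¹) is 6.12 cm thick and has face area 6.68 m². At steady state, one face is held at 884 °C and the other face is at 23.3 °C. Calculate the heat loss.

Q = kA·ΔT/L = 1.21 × 6.68 × |884 °C − 23.3 °C| / 0.0612 = 1.14×10^5 W

Q = 1.14×10^5 W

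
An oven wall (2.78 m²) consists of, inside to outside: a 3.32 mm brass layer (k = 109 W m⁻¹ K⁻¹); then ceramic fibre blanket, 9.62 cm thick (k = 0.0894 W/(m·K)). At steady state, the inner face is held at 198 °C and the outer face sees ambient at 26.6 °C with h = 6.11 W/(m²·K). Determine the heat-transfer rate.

Treat each layer as a resistance in series:
  R_brass = L/(kA) = 0.00332/(109·2.78) = 1.096×10^-5 K/W
  R_ceramic fibre blanket = L/(kA) = 0.0962/(0.0894·2.78) = 0.3871 K/W
  R_conv,out = 1/(hA) = 1/(6.11·2.78) = 0.05887 K/W
ΣR = 1.096×10^-5 + 0.3871 + 0.05887 = 0.4460 K/W
Q = ΔT/ΣR = (198 °C − 26.6 °C)/0.4460 = 384 W

Q = 384 W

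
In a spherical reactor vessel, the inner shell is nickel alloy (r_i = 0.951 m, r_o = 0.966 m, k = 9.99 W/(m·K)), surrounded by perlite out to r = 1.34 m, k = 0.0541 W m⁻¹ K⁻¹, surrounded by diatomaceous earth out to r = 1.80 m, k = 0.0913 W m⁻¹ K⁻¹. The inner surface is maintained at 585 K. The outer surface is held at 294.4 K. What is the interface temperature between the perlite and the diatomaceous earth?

T = 376 K

Resistance network (inner→outer):
  R_nickel alloy = (1/0.951 − 1/0.966)/(4πk) = 0.01633/(4π·9.99) = 1.301×10^-4 K/W
  R_perlite = (1/0.966 − 1/1.34)/(4πk) = 0.2889/(4π·0.0541) = 0.4250 K/W
  R_diatomaceous earth = (1/1.34 − 1/1.80)/(4πk) = 0.1907/(4π·0.0913) = 0.1662 K/W
ΣR = 1.301×10^-4 + 0.4250 + 0.1662 = 0.5913 K/W
Q = ΔT/ΣR = (585 K − 294.4 K)/0.5913 = 491.5 W
From the inner boundary to the perlite/diatomaceous earth interface, ΣR_partial = 0.4251 K/W.
T_interface = T_in − Q·ΣR_partial = 585 K − (491.5)(0.4251) = 376 K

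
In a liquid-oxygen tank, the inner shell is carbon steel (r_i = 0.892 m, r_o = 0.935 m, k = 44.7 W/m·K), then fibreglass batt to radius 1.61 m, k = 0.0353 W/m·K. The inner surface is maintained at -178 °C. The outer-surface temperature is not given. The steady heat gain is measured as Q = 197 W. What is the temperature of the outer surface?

T_out = 21.2 °C

Series resistances:
  R_carbon steel = (1/0.892 − 1/0.935)/(4πk) = 0.05156/(4π·44.7) = 9.179×10^-5 K/W
  R_fibreglass batt = (1/0.935 − 1/1.61)/(4πk) = 0.4484/(4π·0.0353) = 1.011 K/W
ΣR = 1.011 K/W
ΔT = Q·ΣR = 197 × 1.011 = 199.2 K
Heat flows inward, so T_out = T_in + ΔT = -178 + 199.2 = 21.2 °C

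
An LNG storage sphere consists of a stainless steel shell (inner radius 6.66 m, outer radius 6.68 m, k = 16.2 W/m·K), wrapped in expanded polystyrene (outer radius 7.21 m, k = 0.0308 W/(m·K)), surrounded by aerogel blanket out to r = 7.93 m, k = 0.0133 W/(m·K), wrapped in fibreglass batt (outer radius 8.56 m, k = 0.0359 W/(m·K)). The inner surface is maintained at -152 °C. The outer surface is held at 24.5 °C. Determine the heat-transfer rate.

Q = 1420 W

Series thermal resistances, inner to outer:
  R_stainless steel = (1/6.66 − 1/6.68)/(4πk) = 4.496×10^-4/(4π·16.2) = 2.208×10^-6 K/W
  R_expanded polystyrene = (1/6.68 − 1/7.21)/(4πk) = 0.01100/(4π·0.0308) = 0.02843 K/W
  R_aerogel blanket = (1/7.21 − 1/7.93)/(4πk) = 0.01259/(4π·0.0133) = 0.07535 K/W
  R_fibreglass batt = (1/7.93 − 1/8.56)/(4πk) = 0.009281/(4π·0.0359) = 0.02057 K/W
ΣR = 2.208×10^-6 + 0.02843 + 0.07535 + 0.02057 = 0.1244 K/W
Q = ΔT/ΣR = (-152 °C − 24.5 °C)/0.1244 = -1420 W
(Negative Q ⇒ heat flows inward; heat gain = 1420 W.)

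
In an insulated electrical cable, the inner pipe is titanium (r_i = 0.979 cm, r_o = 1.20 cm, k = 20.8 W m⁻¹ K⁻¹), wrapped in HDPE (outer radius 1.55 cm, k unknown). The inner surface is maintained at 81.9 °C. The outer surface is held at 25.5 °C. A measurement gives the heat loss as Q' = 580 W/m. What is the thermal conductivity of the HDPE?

ΣR = ΔT/Q' = |81.9 − 25.5|/580 = 0.09724 m·K/W
Known resistances:
  R'_titanium = ln(0.0120/0.00979)/(2πk) = 0.2035/(2π·20.8) = 0.001557 m·K/W
R_HDPE = ΣR − ΣR_known = 0.09724 − 0.001557 = 0.09568 m·K/W
ln(r₂/r₁)/(2πk) = 0.09568 ⇒ k = 0.2559/(2π·0.09568) = 0.426 W/m·K

k = 0.426 W/m·K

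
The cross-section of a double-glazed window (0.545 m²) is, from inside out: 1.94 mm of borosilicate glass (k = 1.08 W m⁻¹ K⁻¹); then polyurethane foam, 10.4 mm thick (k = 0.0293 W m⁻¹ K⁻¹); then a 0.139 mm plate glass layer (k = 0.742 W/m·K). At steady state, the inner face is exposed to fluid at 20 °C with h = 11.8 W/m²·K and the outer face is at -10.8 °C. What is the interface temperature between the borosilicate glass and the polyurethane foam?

Series thermal resistances, inner to outer:
  R_conv,in = 1/(hA) = 1/(11.8·0.545) = 0.1555 K/W
  R_borosilicate glass = L/(kA) = 0.00194/(1.08·0.545) = 0.003296 K/W
  R_polyurethane foam = L/(kA) = 0.0104/(0.0293·0.545) = 0.6513 K/W
  R_plate glass = L/(kA) = 1.39×10^-4/(0.742·0.545) = 3.437×10^-4 K/W
ΣR = 0.1555 + 0.003296 + 0.6513 + 3.437×10^-4 = 0.8104 K/W
Q = ΔT/ΣR = (20 °C − -10.8 °C)/0.8104 = 38.01 W
From the inner boundary to the borosilicate glass/polyurethane foam interface, ΣR_partial = 0.1588 K/W.
T_interface = T_in − Q·ΣR_partial = 20 °C − (38.01)(0.1588) = 14.0 °C

T = 14.0 °C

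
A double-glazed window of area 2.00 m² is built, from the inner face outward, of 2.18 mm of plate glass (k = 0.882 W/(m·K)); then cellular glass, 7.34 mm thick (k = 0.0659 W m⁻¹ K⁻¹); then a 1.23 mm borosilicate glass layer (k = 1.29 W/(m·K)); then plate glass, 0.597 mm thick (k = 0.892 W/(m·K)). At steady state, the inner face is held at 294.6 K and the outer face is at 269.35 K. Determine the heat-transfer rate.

Treat each layer as a resistance in series:
  R_plate glass = L/(kA) = 0.00218/(0.882·2.00) = 0.001236 K/W
  R_cellular glass = L/(kA) = 0.00734/(0.0659·2.00) = 0.05569 K/W
  R_borosilicate glass = L/(kA) = 0.00123/(1.29·2.00) = 4.767×10^-4 K/W
  R_plate glass = L/(kA) = 5.97×10^-4/(0.892·2.00) = 3.346×10^-4 K/W
ΣR = 0.001236 + 0.05569 + 4.767×10^-4 + 3.346×10^-4 = 0.05774 K/W
Q = ΔT/ΣR = (294.6 K − 269.35 K)/0.05774 = 437 W

Q = 437 W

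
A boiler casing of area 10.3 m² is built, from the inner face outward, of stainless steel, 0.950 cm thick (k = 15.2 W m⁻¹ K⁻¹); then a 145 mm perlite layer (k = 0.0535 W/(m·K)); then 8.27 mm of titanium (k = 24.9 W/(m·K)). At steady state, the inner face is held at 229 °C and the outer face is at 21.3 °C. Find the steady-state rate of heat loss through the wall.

Series thermal resistances, inner to outer:
  R_stainless steel = L/(kA) = 0.00950/(15.2·10.3) = 6.068×10^-5 K/W
  R_perlite = L/(kA) = 0.145/(0.0535·10.3) = 0.2631 K/W
  R_titanium = L/(kA) = 0.00827/(24.9·10.3) = 3.225×10^-5 K/W
ΣR = 6.068×10^-5 + 0.2631 + 3.225×10^-5 = 0.2632 K/W
Q = ΔT/ΣR = (229 °C − 21.3 °C)/0.2632 = 789 W

Q = 789 W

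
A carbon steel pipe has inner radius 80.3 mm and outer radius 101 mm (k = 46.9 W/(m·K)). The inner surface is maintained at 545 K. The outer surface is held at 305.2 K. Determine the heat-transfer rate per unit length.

Q' = 2πk·ΔT/ln(r₂/r₁) = 2π × 46.9 × 239.8 / ln(0.101/0.0803) = 3.08×10^5 W/m

Q' = 308 kW/m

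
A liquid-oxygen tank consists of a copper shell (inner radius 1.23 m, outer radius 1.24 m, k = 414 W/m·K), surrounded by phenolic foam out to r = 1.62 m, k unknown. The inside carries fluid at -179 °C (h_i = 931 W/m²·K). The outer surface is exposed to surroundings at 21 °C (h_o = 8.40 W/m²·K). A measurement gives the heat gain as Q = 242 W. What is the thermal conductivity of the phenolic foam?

k = 0.0183 W/m·K

ΣR = ΔT/Q = |-179 − 21|/242 = 0.8264 K/W
Known resistances:
  R_conv,in = 1/(4πr²h) = 1/(4π·1.23²·931) = 5.650×10^-5 K/W
  R_copper = (1/1.23 − 1/1.24)/(4πk) = 0.006557/(4π·414) = 1.260×10^-6 K/W
  R_conv,out = 1/(4πr²h) = 1/(4π·1.62²·8.40) = 0.003610 K/W
R_phenolic foam = ΣR − ΣR_known = 0.8264 − 0.003668 = 0.8227 K/W
(1/r₁−1/r₂)/(4πk) = 0.8227 ⇒ k = 0.1892/(4π·0.8227) = 0.0183 W/m·K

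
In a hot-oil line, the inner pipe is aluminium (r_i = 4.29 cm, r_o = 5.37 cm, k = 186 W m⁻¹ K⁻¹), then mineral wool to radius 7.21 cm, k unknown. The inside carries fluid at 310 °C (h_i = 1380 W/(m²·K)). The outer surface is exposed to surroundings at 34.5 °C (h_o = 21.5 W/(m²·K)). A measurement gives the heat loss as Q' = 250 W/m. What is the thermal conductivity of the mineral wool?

ΣR = ΔT/Q' = |310 − 34.5|/250 = 1.102 m·K/W
Known resistances:
  R'_conv,in = 1/(2πr h) = 1/(2π·0.0429·1380) = 0.002688 m·K/W
  R'_aluminium = ln(0.0537/0.0429)/(2πk) = 0.2245/(2π·186) = 1.921×10^-4 m·K/W
  R'_conv,out = 1/(2πr h) = 1/(2π·0.0721·21.5) = 0.1027 m·K/W
R_mineral wool = ΣR − ΣR_known = 1.102 − 0.1056 = 0.9964 m·K/W
ln(r₂/r₁)/(2πk) = 0.9964 ⇒ k = 0.2946/(2π·0.9964) = 0.0471 W/m·K

k = 0.0471 W/m·K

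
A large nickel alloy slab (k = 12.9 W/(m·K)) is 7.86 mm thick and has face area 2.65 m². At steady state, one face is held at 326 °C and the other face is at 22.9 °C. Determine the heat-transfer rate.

Q = kA·ΔT/L = 12.9 × 2.65 × |326 °C − 22.9 °C| / 0.00786 = 1.32×10^6 W

Q = 1320 kW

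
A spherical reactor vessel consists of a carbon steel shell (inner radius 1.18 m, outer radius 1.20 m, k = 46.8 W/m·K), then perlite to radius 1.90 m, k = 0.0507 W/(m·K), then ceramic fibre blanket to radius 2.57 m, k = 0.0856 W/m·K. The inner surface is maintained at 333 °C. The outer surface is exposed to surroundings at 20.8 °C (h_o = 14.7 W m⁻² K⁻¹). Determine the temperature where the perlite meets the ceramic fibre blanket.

Series thermal resistances, inner to outer:
  R_carbon steel = (1/1.18 − 1/1.20)/(4πk) = 0.01412/(4π·46.8) = 2.402×10^-5 K/W
  R_perlite = (1/1.20 − 1/1.90)/(4πk) = 0.3070/(4π·0.0507) = 0.4819 K/W
  R_ceramic fibre blanket = (1/1.90 − 1/2.57)/(4πk) = 0.1372/(4π·0.0856) = 0.1276 K/W
  R_conv,out = 1/(4πr²h) = 1/(4π·2.57²·14.7) = 8.196×10^-4 K/W
ΣR = 2.402×10^-5 + 0.4819 + 0.1276 + 8.196×10^-4 = 0.6103 K/W
Q = ΔT/ΣR = (333 °C − 20.8 °C)/0.6103 = 511.6 W
From the inner boundary to the perlite/ceramic fibre blanket interface, ΣR_partial = 0.4819 K/W.
T_interface = T_in − Q·ΣR_partial = 333 °C − (511.6)(0.4819) = 86.5 °C

T = 86.5 °C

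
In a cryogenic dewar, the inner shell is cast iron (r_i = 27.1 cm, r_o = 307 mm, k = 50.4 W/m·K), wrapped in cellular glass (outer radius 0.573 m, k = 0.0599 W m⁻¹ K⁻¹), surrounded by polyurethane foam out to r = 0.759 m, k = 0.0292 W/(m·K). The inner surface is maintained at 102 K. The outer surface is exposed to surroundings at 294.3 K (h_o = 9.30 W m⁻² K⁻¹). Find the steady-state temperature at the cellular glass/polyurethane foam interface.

T = 223.1 K

Series thermal resistances, inner to outer:
  R_cast iron = (1/0.271 − 1/0.307)/(4πk) = 0.4327/(4π·50.4) = 6.832×10^-4 K/W
  R_cellular glass = (1/0.307 − 1/0.573)/(4πk) = 1.512/(4π·0.0599) = 2.009 K/W
  R_polyurethane foam = (1/0.573 − 1/0.759)/(4πk) = 0.4277/(4π·0.0292) = 1.166 K/W
  R_conv,out = 1/(4πr²h) = 1/(4π·0.759²·9.30) = 0.01485 K/W
ΣR = 6.832×10^-4 + 2.009 + 1.166 + 0.01485 = 3.191 K/W
Q = ΔT/ΣR = (102 K − 294.3 K)/3.191 = -60.26 W
From the inner boundary to the cellular glass/polyurethane foam interface, ΣR_partial = 2.010 K/W.
T_interface = T_in − Q·ΣR_partial = 102 K − (-60.26)(2.010) = 223.1 K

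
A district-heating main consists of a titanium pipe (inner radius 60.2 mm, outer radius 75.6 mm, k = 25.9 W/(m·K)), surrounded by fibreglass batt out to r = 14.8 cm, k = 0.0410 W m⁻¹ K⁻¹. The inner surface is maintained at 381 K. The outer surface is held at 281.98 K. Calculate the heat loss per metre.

Q' = 38.0 W/m

Resistance network (inner→outer):
  R'_titanium = ln(0.0756/0.0602)/(2πk) = 0.2278/(2π·25.9) = 0.001400 m·K/W
  R'_fibreglass batt = ln(0.148/0.0756)/(2πk) = 0.6718/(2π·0.0410) = 2.608 m·K/W
ΣR = 0.001400 + 2.608 = 2.609 m·K/W
Q' = ΔT/ΣR = (381 K − 281.98 K)/2.609 = 38.0 W/m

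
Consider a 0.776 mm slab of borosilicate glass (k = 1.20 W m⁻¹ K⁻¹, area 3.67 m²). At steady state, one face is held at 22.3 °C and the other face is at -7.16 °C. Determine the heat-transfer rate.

Q = 167 kW

Q = kA·ΔT/L = 1.20 × 3.67 × |22.3 °C − -7.16 °C| / 7.76×10^-4 = 1.67×10^5 W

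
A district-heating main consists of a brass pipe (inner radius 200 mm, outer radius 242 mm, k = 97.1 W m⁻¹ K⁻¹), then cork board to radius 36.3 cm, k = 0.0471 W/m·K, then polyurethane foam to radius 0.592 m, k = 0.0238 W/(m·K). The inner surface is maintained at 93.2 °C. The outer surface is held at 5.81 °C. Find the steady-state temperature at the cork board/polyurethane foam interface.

Resistance network (inner→outer):
  R'_brass = ln(0.242/0.200)/(2πk) = 0.1906/(2π·97.1) = 3.124×10^-4 m·K/W
  R'_cork board = ln(0.363/0.242)/(2πk) = 0.4055/(2π·0.0471) = 1.370 m·K/W
  R'_polyurethane foam = ln(0.592/0.363)/(2πk) = 0.4891/(2π·0.0238) = 3.271 m·K/W
ΣR = 3.124×10^-4 + 1.370 + 3.271 = 4.641 m·K/W
Q' = ΔT/ΣR = (93.2 °C − 5.81 °C)/4.641 = 18.83 W/m
From the inner boundary to the cork board/polyurethane foam interface, ΣR_partial = 1.370 m·K/W.
T_interface = T_in − Q'·ΣR_partial = 93.2 °C − (18.83)(1.370) = 67.4 °C

T = 67.4 °C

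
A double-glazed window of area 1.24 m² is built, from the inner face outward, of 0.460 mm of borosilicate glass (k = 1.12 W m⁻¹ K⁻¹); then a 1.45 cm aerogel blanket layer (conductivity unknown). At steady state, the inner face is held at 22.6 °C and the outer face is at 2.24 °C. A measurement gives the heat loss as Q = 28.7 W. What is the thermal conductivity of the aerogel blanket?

ΣR = ΔT/Q = |22.6 − 2.24|/28.7 = 0.7094 K/W
Known resistances:
  R_borosilicate glass = L/(kA) = 4.60×10^-4/(1.12·1.24) = 3.312×10^-4 K/W
R_aerogel blanket = ΣR − ΣR_known = 0.7094 − 3.312×10^-4 = 0.7091 K/W
L/(kA) = 0.7091 ⇒ k = 0.0145/(0.7091·1.24) = 0.0165 W/m·K

k = 0.0165 W/m·K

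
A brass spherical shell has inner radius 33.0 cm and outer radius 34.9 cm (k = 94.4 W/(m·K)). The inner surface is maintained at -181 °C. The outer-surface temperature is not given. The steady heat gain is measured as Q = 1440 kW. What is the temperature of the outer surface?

T_out = 19.3 °C

Sum the resistances:
  R_brass = (1/0.330 − 1/0.349)/(4πk) = 0.1650/(4π·94.4) = 1.391×10^-4 K/W
ΣR = 1.391×10^-4 K/W
ΔT = Q·ΣR = 1.44×10^6 × 1.391×10^-4 = 200.3 K
Heat flows inward, so T_out = T_in + ΔT = -181 + 200.3 = 19.3 °C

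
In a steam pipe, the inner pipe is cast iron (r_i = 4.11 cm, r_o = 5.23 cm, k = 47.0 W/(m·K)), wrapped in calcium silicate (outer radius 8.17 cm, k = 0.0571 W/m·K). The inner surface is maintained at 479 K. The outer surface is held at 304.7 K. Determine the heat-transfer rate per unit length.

Series thermal resistances, inner to outer:
  R'_cast iron = ln(0.0523/0.0411)/(2πk) = 0.2410/(2π·47.0) = 8.161×10^-4 m·K/W
  R'_calcium silicate = ln(0.0817/0.0523)/(2πk) = 0.4461/(2π·0.0571) = 1.243 m·K/W
ΣR = 8.161×10^-4 + 1.243 = 1.244 m·K/W
Q' = ΔT/ΣR = (479 K − 304.7 K)/1.244 = 140 W/m

Q' = 140 W/m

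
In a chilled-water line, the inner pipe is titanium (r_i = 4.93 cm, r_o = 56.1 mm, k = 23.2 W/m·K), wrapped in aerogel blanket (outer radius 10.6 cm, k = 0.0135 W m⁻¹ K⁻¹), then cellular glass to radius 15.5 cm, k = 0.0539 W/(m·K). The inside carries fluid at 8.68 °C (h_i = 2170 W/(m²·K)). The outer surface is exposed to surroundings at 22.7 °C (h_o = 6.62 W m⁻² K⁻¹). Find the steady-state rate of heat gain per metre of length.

Q' = 1.60 W/m

Series thermal resistances, inner to outer:
  R'_conv,in = 1/(2πr h) = 1/(2π·0.0493·2170) = 0.001488 m·K/W
  R'_titanium = ln(0.0561/0.0493)/(2πk) = 0.1292/(2π·23.2) = 8.864×10^-4 m·K/W
  R'_aerogel blanket = ln(0.106/0.0561)/(2πk) = 0.6363/(2π·0.0135) = 7.502 m·K/W
  R'_cellular glass = ln(0.155/0.106)/(2πk) = 0.3800/(2π·0.0539) = 1.122 m·K/W
  R'_conv,out = 1/(2πr h) = 1/(2π·0.155·6.62) = 0.1551 m·K/W
ΣR = 0.001488 + 8.864×10^-4 + 7.502 + 1.122 + 0.1551 = 8.781 m·K/W
Q' = ΔT/ΣR = (8.68 °C − 22.7 °C)/8.781 = -1.60 W/m
(Negative Q' ⇒ heat flows inward; heat gain = 1.60 W/m.)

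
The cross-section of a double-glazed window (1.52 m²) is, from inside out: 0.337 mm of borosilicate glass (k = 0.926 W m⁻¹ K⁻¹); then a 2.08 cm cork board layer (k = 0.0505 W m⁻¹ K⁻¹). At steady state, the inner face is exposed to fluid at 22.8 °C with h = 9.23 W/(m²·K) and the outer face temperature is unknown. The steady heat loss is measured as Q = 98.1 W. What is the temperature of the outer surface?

T_out = -10.8 °C

Series resistances:
  R_conv,in = 1/(hA) = 1/(9.23·1.52) = 0.07128 K/W
  R_borosilicate glass = L/(kA) = 3.37×10^-4/(0.926·1.52) = 2.394×10^-4 K/W
  R_cork board = L/(kA) = 0.0208/(0.0505·1.52) = 0.2710 K/W
ΣR = 0.3425 K/W
ΔT = Q·ΣR = 98.1 × 0.3425 = 33.60 K
Heat flows outward, so T_out = T_in − ΔT = 22.8 − 33.60 = -10.8 °C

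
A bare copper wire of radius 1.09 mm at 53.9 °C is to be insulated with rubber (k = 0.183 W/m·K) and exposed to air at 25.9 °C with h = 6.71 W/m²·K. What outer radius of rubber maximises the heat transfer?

r_cr = 2.73 cm

For a cylinder, r_cr = k_ins/h = 0.183/6.71 = 0.0273 m = 2.73 cm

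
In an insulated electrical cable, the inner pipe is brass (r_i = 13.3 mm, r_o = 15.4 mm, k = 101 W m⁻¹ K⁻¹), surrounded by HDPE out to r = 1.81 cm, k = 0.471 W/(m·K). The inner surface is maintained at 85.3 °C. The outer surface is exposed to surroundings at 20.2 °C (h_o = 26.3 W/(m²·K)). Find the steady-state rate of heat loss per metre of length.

Series thermal resistances, inner to outer:
  R'_brass = ln(0.0154/0.0133)/(2πk) = 0.1466/(2π·101) = 2.310×10^-4 m·K/W
  R'_HDPE = ln(0.0181/0.0154)/(2πk) = 0.1615/(2π·0.471) = 0.05459 m·K/W
  R'_conv,out = 1/(2πr h) = 1/(2π·0.0181·26.3) = 0.3343 m·K/W
ΣR = 2.310×10^-4 + 0.05459 + 0.3343 = 0.3891 m·K/W
Q' = ΔT/ΣR = (85.3 °C − 20.2 °C)/0.3891 = 167 W/m

Q' = 167 W/m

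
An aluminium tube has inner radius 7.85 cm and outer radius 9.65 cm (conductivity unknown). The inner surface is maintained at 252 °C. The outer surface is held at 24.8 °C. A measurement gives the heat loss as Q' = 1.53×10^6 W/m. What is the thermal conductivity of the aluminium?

k = 221 W/m·K

ΣR = ΔT/Q' = |252 − 24.8|/1.53×10^6 = 1.485×10^-4 m·K/W
ln(r₂/r₁)/(2πk) = 1.485×10^-4 ⇒ k = 0.2064/(2π·1.485×10^-4) = 221 W/m·K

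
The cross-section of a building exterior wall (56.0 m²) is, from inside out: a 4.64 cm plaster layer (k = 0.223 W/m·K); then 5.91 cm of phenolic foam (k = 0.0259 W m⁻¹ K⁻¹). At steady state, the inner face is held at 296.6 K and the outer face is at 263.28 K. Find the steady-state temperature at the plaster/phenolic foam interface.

T = 293.8 K

Resistance network (inner→outer):
  R_plaster = L/(kA) = 0.0464/(0.223·56.0) = 0.003716 K/W
  R_phenolic foam = L/(kA) = 0.0591/(0.0259·56.0) = 0.04075 K/W
ΣR = 0.003716 + 0.04075 = 0.04447 K/W
Q = ΔT/ΣR = (296.6 K − 263.28 K)/0.04447 = 749.3 W
From the inner boundary to the plaster/phenolic foam interface, ΣR_partial = 0.003716 K/W.
T_interface = T_in − Q·ΣR_partial = 296.6 K − (749.3)(0.003716) = 293.8 K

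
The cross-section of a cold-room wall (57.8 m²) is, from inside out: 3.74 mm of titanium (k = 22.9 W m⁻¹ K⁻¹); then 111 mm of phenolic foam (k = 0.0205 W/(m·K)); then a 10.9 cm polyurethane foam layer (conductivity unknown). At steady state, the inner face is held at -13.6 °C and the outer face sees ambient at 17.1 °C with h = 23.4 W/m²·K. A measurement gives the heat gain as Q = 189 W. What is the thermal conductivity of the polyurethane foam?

k = 0.0277 W/m·K

ΣR = ΔT/Q = |-13.6 − 17.1|/189 = 0.1624 K/W
Known resistances:
  R_titanium = L/(kA) = 0.00374/(22.9·57.8) = 2.826×10^-6 K/W
  R_phenolic foam = L/(kA) = 0.111/(0.0205·57.8) = 0.09368 K/W
  R_conv,out = 1/(hA) = 1/(23.4·57.8) = 7.394×10^-4 K/W
R_polyurethane foam = ΣR − ΣR_known = 0.1624 − 0.09442 = 0.06798 K/W
L/(kA) = 0.06798 ⇒ k = 0.109/(0.06798·57.8) = 0.0277 W/m·K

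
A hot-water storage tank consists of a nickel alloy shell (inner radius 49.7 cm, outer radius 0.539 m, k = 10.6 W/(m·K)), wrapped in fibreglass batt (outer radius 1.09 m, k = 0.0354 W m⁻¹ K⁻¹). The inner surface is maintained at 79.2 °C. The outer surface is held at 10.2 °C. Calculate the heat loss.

Q = 32.7 W

Treat each layer as a resistance in series:
  R_nickel alloy = (1/0.497 − 1/0.539)/(4πk) = 0.1568/(4π·10.6) = 0.001177 K/W
  R_fibreglass batt = (1/0.539 − 1/1.09)/(4πk) = 0.9379/(4π·0.0354) = 2.108 K/W
ΣR = 0.001177 + 2.108 = 2.109 K/W
Q = ΔT/ΣR = (79.2 °C − 10.2 °C)/2.109 = 32.7 W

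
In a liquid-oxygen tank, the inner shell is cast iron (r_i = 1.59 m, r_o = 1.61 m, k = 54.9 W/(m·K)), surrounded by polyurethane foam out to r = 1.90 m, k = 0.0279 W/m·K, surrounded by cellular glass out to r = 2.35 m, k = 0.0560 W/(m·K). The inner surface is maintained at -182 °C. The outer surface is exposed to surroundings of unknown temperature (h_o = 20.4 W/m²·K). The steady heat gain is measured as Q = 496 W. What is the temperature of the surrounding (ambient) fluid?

Series resistances:
  R_cast iron = (1/1.59 − 1/1.61)/(4πk) = 0.007813/(4π·54.9) = 1.132×10^-5 K/W
  R_polyurethane foam = (1/1.61 − 1/1.90)/(4πk) = 0.09480/(4π·0.0279) = 0.2704 K/W
  R_cellular glass = (1/1.90 − 1/2.35)/(4πk) = 0.1008/(4π·0.0560) = 0.1432 K/W
  R_conv,out = 1/(4πr²h) = 1/(4π·2.35²·20.4) = 7.064×10^-4 K/W
ΣR = 0.4143 K/W
ΔT = Q·ΣR = 496 × 0.4143 = 205.5 K
Heat flows inward, so T_out = T_in + ΔT = -182 + 205.5 = 23.5 °C

T_out = 23.5 °C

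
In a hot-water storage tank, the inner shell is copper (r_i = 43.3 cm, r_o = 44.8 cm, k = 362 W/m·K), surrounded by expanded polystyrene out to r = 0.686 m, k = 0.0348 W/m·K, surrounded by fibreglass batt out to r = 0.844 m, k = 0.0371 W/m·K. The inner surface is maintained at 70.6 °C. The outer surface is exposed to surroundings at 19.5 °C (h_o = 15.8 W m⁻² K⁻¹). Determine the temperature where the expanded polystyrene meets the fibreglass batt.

Series thermal resistances, inner to outer:
  R_copper = (1/0.433 − 1/0.448)/(4πk) = 0.07733/(4π·362) = 1.700×10^-5 K/W
  R_expanded polystyrene = (1/0.448 − 1/0.686)/(4πk) = 0.7744/(4π·0.0348) = 1.771 K/W
  R_fibreglass batt = (1/0.686 − 1/0.844)/(4πk) = 0.2729/(4π·0.0371) = 0.5853 K/W
  R_conv,out = 1/(4πr²h) = 1/(4π·0.844²·15.8) = 0.007070 K/W
ΣR = 1.700×10^-5 + 1.771 + 0.5853 + 0.007070 = 2.363 K/W
Q = ΔT/ΣR = (70.6 °C − 19.5 °C)/2.363 = 21.63 W
From the inner boundary to the expanded polystyrene/fibreglass batt interface, ΣR_partial = 1.771 K/W.
T_interface = T_in − Q·ΣR_partial = 70.6 °C − (21.63)(1.771) = 32.3 °C

T = 32.3 °C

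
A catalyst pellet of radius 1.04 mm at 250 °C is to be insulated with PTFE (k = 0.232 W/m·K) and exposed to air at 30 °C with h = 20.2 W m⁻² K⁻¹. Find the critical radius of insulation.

r_cr = 2.30 cm

For a sphere, r_cr = 2k_ins/h = 2·0.232/20.2 = 0.0230 m = 2.30 cm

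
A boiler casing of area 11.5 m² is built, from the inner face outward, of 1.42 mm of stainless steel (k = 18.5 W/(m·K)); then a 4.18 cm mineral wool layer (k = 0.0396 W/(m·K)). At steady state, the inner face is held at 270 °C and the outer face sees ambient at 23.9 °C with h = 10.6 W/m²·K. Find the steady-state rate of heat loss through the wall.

Treat each layer as a resistance in series:
  R_stainless steel = L/(kA) = 0.00142/(18.5·11.5) = 6.675×10^-6 K/W
  R_mineral wool = L/(kA) = 0.0418/(0.0396·11.5) = 0.09179 K/W
  R_conv,out = 1/(hA) = 1/(10.6·11.5) = 0.008203 K/W
ΣR = 6.675×10^-6 + 0.09179 + 0.008203 = 0.1000 K/W
Q = ΔT/ΣR = (270 °C − 23.9 °C)/0.1000 = 2460 W

Q = 2.46 kW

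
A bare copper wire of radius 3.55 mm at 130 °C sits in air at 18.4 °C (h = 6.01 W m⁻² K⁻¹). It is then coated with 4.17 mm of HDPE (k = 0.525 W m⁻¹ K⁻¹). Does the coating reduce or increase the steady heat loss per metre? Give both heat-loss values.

increases: 15.0 → 30.4 W/m

Critical radius for a cylinder: r_cr = k/h = 0.0874 m = 8.74 cm.
Outer radius after coating: r₂ = 0.00355 + 0.00417 = 0.00772 m.
Since r₁ < r_cr and r₂ ≤ r_cr, the coating moves toward the maximum at r_cr — heat loss rises.
Bare: R = 1/(2πr₁h) = 7.460 m·K/W; Q = 111.6/7.460 = 15.0 W/m.
Coated: R = R_cond + R_conv = 3.666 m·K/W; Q = 111.6/3.666 = 30.4 W/m.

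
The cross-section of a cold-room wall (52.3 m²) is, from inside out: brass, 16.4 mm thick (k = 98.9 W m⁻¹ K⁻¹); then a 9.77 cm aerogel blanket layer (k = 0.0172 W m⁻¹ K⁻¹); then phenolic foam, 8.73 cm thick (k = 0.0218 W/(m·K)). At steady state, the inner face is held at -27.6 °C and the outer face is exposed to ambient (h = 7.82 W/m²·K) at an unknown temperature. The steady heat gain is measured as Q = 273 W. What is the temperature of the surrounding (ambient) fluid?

T_out = 23.6 °C

Series resistances:
  R_brass = L/(kA) = 0.0164/(98.9·52.3) = 3.171×10^-6 K/W
  R_aerogel blanket = L/(kA) = 0.0977/(0.0172·52.3) = 0.1086 K/W
  R_phenolic foam = L/(kA) = 0.0873/(0.0218·52.3) = 0.07657 K/W
  R_conv,out = 1/(hA) = 1/(7.82·52.3) = 0.002445 K/W
ΣR = 0.1876 K/W
ΔT = Q·ΣR = 273 × 0.1876 = 51.21 K
Heat flows inward, so T_out = T_in + ΔT = -27.6 + 51.21 = 23.6 °C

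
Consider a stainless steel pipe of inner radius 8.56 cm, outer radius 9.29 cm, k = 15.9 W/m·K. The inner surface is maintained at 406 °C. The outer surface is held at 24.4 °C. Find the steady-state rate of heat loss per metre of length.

Q' = 466 kW/m

Q' = 2πk·ΔT/ln(r₂/r₁) = 2π × 15.9 × 381.6 / ln(0.0929/0.0856) = 4.66×10^5 W/m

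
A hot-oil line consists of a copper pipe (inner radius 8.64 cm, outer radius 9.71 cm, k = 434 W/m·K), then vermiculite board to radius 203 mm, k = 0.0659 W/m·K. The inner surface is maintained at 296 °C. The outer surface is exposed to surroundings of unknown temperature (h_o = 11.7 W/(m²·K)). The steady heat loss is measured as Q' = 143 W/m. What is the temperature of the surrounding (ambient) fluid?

Sum the resistances:
  R'_copper = ln(0.0971/0.0864)/(2πk) = 0.1168/(2π·434) = 4.282×10^-5 m·K/W
  R'_vermiculite board = ln(0.203/0.0971)/(2πk) = 0.7375/(2π·0.0659) = 1.781 m·K/W
  R'_conv,out = 1/(2πr h) = 1/(2π·0.203·11.7) = 0.06701 m·K/W
ΣR = 1.848 m·K/W
ΔT = Q'·ΣR = 143 × 1.848 = 264.3 K
Heat flows outward, so T_out = T_in − ΔT = 296 − 264.3 = 31.7 °C

T_out = 31.7 °C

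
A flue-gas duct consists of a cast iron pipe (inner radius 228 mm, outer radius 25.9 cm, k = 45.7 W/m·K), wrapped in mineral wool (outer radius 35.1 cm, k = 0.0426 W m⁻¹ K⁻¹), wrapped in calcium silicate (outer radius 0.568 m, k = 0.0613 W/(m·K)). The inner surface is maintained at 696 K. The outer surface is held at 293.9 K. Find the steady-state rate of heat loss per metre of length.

Q' = 169 W/m

Series thermal resistances, inner to outer:
  R'_cast iron = ln(0.259/0.228)/(2πk) = 0.1275/(2π·45.7) = 4.440×10^-4 m·K/W
  R'_mineral wool = ln(0.351/0.259)/(2πk) = 0.3040/(2π·0.0426) = 1.136 m·K/W
  R'_calcium silicate = ln(0.568/0.351)/(2πk) = 0.4813/(2π·0.0613) = 1.250 m·K/W
ΣR = 4.440×10^-4 + 1.136 + 1.250 = 2.386 m·K/W
Q' = ΔT/ΣR = (696 K − 293.9 K)/2.386 = 169 W/m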